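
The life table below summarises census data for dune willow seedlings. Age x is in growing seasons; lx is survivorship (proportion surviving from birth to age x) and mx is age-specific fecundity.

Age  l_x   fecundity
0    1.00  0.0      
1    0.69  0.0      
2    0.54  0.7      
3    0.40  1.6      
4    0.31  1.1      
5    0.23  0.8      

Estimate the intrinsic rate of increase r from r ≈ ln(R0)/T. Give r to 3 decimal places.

R0 = Σ lx·mx = 0 + 0 + 0.378 + 0.64 + 0.341 + 0.184 = 1.543
Σ x·lx·mx = 4.96; T = 4.96/1.543 = 3.21452…
r ≈ ln(R0)/T = ln(1.543)/3.21452… = 0.13493… → 0.135

0.135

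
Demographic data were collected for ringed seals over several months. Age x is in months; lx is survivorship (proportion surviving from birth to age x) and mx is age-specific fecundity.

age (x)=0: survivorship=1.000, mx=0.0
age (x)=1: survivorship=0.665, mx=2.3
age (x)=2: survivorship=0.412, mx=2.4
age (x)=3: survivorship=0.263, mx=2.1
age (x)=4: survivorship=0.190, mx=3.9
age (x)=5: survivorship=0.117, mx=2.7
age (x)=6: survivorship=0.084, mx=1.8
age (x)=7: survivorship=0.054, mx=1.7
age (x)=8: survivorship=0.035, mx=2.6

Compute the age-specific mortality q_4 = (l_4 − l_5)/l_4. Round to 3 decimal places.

q_4 = (l_4 − l_5) / l_4 = (0.19 − 0.117) / 0.19
     = 0.073 / 0.19 = 0.384211… → 0.384

0.384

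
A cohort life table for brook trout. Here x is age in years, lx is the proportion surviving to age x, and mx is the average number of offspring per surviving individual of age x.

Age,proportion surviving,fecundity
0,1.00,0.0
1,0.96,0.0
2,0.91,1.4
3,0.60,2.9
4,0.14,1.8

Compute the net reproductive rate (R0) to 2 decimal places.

lx·mx by age: 0, 0, 1.274, 1.74, 0.252
R0 = Σ lx·mx = 3.266 → 3.27

3.27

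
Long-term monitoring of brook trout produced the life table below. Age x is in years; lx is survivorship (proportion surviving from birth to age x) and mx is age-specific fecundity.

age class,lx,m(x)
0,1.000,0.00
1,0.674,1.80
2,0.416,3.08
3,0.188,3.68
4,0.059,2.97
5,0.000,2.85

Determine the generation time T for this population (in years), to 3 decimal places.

1.949

lx·mx: 0, 1.2132, 1.28128, 0.69184, 0.17523, 0 → R0 = 3.36155
x·lx·mx: 0, 1.2132, 2.56256, 2.07552, 0.70092, 0 → Σ = 6.5522
T = 6.5522 / 3.36155 = 1.94916… → 1.949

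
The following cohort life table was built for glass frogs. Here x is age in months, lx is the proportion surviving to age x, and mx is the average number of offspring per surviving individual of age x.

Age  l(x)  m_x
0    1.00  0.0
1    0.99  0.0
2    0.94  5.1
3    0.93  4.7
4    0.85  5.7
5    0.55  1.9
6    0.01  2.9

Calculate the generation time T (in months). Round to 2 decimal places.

3.15

lx·mx: 0, 0, 4.794, 4.371, 4.845, 1.045, 0.029 → R0 = 15.084
x·lx·mx: 0, 0, 9.588, 13.113, 19.38, 5.225, 0.174 → Σ = 47.48
T = 47.48 / 15.084 = 3.147706… → 3.15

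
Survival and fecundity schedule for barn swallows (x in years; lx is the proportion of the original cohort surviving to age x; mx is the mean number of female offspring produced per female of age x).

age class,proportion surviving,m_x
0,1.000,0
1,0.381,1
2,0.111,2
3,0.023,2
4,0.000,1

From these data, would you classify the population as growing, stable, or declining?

R0 = Σ lx·mx = 0 + 0.381 + 0.222 + 0.046 + 0 = 0.649
R0 < 1, so the population is declining.

declining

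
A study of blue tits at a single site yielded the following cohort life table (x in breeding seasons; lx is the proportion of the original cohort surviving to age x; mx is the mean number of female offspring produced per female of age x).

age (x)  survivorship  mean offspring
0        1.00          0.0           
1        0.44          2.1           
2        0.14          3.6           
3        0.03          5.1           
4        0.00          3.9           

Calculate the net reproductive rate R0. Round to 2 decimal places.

1.58

lx·mx by age: 0, 0.924, 0.504, 0.153, 0
R0 = Σ lx·mx = 1.581 → 1.58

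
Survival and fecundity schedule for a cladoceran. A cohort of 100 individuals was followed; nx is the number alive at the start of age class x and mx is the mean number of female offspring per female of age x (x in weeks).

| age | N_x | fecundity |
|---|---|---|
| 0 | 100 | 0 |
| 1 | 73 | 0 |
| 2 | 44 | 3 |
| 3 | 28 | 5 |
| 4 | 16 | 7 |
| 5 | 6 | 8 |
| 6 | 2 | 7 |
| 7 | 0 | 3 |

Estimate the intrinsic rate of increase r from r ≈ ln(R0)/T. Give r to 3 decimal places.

lx = nx/n0 = nx/100: 1, 0.73, 0.44, 0.28, 0.16, 0.06, 0.02, 0
R0 = Σ lx·mx = 0 + 0 + 1.32 + 1.4 + 1.12 + 0.48 + 0.14 + 0 = 4.46
Σ x·lx·mx = 14.56; T = 14.56/4.46 = 3.26457…
r ≈ ln(R0)/T = ln(4.46)/3.26457… = 0.45799… → 0.458

0.458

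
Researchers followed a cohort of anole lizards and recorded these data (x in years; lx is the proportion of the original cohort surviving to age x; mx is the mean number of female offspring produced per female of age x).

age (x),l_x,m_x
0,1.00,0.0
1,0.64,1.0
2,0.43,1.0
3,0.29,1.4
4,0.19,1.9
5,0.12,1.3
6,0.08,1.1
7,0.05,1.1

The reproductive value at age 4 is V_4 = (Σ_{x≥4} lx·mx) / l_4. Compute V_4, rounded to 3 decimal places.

3.474

lx·mx for x ≥ 4: 0.361, 0.156, 0.088, 0.055 → sum = 0.66
V_4 = 0.66 / l_4 = 0.66 / 0.19 = 3.473684… → 3.474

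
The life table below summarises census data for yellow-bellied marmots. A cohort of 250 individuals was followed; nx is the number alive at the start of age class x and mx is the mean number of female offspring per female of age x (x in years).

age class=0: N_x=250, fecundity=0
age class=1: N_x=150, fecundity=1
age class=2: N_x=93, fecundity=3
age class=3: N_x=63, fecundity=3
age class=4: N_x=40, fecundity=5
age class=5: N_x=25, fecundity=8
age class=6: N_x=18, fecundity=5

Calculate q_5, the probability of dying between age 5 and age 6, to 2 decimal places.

0.28

lx = nx/n0 = nx/250: 1, 0.6, 0.372, 0.252, 0.16, 0.1, 0.072
q_5 = (l_5 − l_6) / l_5 = (0.1 − 0.072) / 0.1
     = 0.028 / 0.1 = 0.28 → 0.28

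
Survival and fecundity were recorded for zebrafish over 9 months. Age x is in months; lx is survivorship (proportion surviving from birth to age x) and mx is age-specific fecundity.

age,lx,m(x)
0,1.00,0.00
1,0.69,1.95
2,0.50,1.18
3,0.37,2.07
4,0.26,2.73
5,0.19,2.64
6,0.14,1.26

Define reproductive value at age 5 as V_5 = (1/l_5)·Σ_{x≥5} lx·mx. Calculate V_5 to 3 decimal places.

3.568

lx·mx for x ≥ 5: 0.5016, 0.1764 → sum = 0.678
V_5 = 0.678 / l_5 = 0.678 / 0.19 = 3.568421… → 3.568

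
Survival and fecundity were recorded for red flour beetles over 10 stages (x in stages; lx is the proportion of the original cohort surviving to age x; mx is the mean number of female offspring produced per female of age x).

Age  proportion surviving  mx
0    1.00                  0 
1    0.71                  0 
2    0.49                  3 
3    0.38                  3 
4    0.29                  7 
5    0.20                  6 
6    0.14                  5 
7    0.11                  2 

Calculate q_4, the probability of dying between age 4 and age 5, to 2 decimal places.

0.31

q_4 = (l_4 − l_5) / l_4 = (0.29 − 0.2) / 0.29
     = 0.09 / 0.29 = 0.310345… → 0.31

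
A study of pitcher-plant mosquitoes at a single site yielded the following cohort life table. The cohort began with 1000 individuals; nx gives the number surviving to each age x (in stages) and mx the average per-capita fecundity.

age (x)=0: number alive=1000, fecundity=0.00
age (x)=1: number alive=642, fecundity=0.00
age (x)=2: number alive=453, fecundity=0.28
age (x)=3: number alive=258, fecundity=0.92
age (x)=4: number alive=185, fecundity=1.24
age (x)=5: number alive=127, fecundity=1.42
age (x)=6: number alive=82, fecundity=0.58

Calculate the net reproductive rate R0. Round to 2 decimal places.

lx = nx/n0 = nx/1000: 1, 0.642, 0.453, 0.258, 0.185, 0.127, 0.082
lx·mx by age: 0, 0, 0.12684, 0.23736, 0.2294, 0.18034, 0.04756
R0 = Σ lx·mx = 0.8215 → 0.82

0.82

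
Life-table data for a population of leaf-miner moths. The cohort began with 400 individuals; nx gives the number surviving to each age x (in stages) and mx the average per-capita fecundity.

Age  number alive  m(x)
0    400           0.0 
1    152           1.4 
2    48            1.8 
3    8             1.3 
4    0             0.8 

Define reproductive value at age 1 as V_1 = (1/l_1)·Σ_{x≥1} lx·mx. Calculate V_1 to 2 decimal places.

2.04

lx = nx/n0 = nx/400: 1, 0.38, 0.12, 0.02, 0
lx·mx for x ≥ 1: 0.532, 0.216, 0.026, 0 → sum = 0.774
V_1 = 0.774 / l_1 = 0.774 / 0.38 = 2.036842… → 2.04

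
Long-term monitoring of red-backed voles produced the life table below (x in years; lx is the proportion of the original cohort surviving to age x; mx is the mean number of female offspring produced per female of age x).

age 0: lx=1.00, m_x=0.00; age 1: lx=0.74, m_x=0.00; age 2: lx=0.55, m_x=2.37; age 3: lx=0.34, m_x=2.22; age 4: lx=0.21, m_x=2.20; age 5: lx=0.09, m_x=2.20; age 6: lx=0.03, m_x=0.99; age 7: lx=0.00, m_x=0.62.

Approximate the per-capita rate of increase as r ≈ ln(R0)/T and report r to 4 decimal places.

0.3522

R0 = Σ lx·mx = 0 + 0 + 1.3035 + 0.7548 + 0.462 + 0.198 + 0.0297 + 0 = 2.748
Σ x·lx·mx = 7.8876; T = 7.8876/2.748 = 2.87031…
r ≈ ln(R0)/T = ln(2.748)/2.87031… = 0.352183… → 0.3522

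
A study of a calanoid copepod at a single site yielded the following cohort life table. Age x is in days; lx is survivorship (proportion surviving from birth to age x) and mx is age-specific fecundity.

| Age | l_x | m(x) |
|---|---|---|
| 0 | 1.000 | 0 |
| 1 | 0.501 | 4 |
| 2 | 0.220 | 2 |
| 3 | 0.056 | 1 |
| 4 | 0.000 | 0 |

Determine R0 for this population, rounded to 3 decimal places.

lx·mx by age: 0, 2.004, 0.44, 0.056, 0
R0 = Σ lx·mx = 2.5 → 2.500

2.500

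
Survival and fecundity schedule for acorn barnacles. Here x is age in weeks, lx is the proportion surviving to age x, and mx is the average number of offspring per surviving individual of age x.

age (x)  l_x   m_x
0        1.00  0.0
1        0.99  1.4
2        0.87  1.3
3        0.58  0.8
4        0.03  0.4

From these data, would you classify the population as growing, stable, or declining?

R0 = Σ lx·mx = 0 + 1.386 + 1.131 + 0.464 + 0.012 = 2.993
R0 > 1, so the population is growing.

growing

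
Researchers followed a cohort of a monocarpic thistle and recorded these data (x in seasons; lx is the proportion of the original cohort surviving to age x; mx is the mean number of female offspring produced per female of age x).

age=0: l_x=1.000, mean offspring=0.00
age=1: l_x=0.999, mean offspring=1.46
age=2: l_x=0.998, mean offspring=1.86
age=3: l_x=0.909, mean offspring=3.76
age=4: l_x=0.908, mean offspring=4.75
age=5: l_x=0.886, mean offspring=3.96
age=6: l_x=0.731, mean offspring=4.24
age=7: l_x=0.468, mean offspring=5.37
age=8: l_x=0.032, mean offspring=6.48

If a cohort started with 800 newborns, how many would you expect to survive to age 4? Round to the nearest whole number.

726

Expected survivors = N0 · l_4 = 800 × 0.908 = 726.4 → 726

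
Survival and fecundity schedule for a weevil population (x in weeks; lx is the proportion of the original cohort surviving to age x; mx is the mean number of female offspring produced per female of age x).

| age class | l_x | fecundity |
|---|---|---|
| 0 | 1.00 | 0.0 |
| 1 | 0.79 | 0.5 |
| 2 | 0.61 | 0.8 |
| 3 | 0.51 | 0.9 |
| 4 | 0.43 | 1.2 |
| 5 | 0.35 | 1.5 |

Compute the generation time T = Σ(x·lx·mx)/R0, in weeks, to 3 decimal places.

3.121

lx·mx: 0, 0.395, 0.488, 0.459, 0.516, 0.525 → R0 = 2.383
x·lx·mx: 0, 0.395, 0.976, 1.377, 2.064, 2.625 → Σ = 7.437
T = 7.437 / 2.383 = 3.120856… → 3.121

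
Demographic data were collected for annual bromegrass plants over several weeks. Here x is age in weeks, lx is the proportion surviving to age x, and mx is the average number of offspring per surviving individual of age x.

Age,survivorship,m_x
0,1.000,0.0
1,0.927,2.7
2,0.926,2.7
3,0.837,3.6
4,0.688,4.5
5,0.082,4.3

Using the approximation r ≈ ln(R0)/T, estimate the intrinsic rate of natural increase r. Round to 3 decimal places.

R0 = Σ lx·mx = 0 + 2.5029 + 2.5002 + 3.0132 + 3.096 + 0.3526 = 11.4649
Σ x·lx·mx = 30.6899; T = 30.6899/11.4649 = 2.67686…
r ≈ ln(R0)/T = ln(11.4649)/2.67686… = 0.91125… → 0.911

0.911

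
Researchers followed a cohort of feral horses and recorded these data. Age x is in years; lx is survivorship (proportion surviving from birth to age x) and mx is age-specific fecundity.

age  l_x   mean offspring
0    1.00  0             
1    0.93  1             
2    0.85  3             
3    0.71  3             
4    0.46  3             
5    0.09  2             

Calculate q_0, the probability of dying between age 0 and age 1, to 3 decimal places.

q_0 = (l_0 − l_1) / l_0 = (1 − 0.93) / 1
     = 0.07 / 1 = 0.07 → 0.070

0.070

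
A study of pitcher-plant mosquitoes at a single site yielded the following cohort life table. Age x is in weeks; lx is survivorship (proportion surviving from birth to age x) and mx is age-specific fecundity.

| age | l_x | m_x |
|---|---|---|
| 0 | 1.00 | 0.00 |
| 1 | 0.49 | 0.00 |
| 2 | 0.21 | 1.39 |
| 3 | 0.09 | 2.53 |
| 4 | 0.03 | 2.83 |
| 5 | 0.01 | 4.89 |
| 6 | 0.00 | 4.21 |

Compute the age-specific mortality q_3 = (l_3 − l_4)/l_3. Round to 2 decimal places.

0.67

q_3 = (l_3 − l_4) / l_3 = (0.09 − 0.03) / 0.09
     = 0.06 / 0.09 = 0.666667… → 0.67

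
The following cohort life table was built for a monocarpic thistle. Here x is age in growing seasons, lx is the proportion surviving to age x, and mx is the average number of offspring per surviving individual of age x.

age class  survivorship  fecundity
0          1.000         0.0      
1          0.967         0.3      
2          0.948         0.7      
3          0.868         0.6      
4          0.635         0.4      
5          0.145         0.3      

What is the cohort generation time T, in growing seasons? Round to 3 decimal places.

2.491

lx·mx: 0, 0.2901, 0.6636, 0.5208, 0.254, 0.0435 → R0 = 1.772
x·lx·mx: 0, 0.2901, 1.3272, 1.5624, 1.016, 0.2175 → Σ = 4.4132
T = 4.4132 / 1.772 = 2.490519… → 2.491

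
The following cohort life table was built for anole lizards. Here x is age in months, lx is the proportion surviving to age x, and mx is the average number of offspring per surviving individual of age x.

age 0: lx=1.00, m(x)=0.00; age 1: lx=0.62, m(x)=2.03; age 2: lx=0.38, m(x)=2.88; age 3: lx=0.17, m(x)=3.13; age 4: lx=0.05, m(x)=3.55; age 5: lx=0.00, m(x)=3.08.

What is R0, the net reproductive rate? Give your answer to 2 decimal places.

3.06

lx·mx by age: 0, 1.2586, 1.0944, 0.5321, 0.1775, 0
R0 = Σ lx·mx = 3.0626 → 3.06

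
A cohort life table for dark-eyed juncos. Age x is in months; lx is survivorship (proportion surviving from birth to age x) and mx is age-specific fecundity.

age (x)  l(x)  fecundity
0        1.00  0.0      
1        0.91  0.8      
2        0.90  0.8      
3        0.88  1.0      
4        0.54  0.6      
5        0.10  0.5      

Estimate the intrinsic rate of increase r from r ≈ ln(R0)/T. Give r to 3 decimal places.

R0 = Σ lx·mx = 0 + 0.728 + 0.72 + 0.88 + 0.324 + 0.05 = 2.702
Σ x·lx·mx = 6.354; T = 6.354/2.702 = 2.35159…
r ≈ ln(R0)/T = ln(2.702)/2.35159… = 0.42269… → 0.423

0.423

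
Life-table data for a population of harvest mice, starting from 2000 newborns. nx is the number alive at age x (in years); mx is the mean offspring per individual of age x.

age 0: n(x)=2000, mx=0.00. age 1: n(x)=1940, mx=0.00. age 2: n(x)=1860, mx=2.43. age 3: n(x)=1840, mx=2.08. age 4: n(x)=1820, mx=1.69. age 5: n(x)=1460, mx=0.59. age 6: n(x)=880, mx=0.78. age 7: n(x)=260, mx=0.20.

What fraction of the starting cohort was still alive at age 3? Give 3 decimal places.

l_3 = n_3/n_0 = 1840/2000 = 0.92 → 0.920

0.920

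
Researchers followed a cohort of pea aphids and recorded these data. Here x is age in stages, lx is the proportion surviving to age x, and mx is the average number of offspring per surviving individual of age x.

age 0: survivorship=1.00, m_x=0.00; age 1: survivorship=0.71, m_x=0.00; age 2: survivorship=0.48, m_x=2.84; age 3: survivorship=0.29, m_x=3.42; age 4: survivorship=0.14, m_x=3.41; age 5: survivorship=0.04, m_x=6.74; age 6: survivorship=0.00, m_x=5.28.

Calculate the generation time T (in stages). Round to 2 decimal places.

lx·mx: 0, 0, 1.3632, 0.9918, 0.4774, 0.2696, 0 → R0 = 3.102
x·lx·mx: 0, 0, 2.7264, 2.9754, 1.9096, 1.348, 0 → Σ = 8.9594
T = 8.9594 / 3.102 = 2.888266… → 2.89

2.89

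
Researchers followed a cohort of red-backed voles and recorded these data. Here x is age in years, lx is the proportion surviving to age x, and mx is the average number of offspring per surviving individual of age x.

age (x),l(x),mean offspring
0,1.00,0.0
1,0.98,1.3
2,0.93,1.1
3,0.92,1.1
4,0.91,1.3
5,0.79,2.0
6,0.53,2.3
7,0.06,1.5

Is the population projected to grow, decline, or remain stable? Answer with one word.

R0 = Σ lx·mx = 0 + 1.274 + 1.023 + 1.012 + 1.183 + 1.58 + 1.219 + 0.09 = 7.381
R0 > 1, so the population is growing.

growing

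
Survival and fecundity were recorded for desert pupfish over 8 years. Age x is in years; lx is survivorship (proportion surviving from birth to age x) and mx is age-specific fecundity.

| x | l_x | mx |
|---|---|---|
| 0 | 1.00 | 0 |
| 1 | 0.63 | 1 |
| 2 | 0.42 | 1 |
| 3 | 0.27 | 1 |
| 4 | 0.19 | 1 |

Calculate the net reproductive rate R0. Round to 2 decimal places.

lx·mx by age: 0, 0.63, 0.42, 0.27, 0.19
R0 = Σ lx·mx = 1.51 → 1.51

1.51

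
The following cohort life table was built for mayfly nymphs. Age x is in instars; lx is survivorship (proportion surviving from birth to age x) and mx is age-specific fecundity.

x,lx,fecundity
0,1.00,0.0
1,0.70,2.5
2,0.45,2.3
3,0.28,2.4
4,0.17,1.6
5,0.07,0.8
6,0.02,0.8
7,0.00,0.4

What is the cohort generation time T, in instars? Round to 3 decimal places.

1.921

lx·mx: 0, 1.75, 1.035, 0.672, 0.272, 0.056, 0.016, 0 → R0 = 3.801
x·lx·mx: 0, 1.75, 2.07, 2.016, 1.088, 0.28, 0.096, 0 → Σ = 7.3
T = 7.3 / 3.801 = 1.920547… → 1.921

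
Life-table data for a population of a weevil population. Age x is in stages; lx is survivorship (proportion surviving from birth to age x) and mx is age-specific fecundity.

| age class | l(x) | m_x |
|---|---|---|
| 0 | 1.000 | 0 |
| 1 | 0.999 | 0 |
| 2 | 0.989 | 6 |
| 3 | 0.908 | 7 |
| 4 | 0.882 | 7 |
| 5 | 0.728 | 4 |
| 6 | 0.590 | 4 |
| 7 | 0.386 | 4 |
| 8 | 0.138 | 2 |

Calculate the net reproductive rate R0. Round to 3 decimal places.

25.556

lx·mx by age: 0, 0, 5.934, 6.356, 6.174, 2.912, 2.36, 1.544, 0.276
R0 = Σ lx·mx = 25.556 → 25.556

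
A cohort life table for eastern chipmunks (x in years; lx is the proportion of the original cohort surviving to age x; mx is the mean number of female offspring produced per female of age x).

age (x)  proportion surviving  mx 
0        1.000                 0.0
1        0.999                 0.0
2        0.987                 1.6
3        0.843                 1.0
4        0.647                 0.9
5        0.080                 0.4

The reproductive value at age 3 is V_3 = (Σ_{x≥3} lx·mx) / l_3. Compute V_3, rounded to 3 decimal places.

lx·mx for x ≥ 3: 0.843, 0.5823, 0.032 → sum = 1.4573
V_3 = 1.4573 / l_3 = 1.4573 / 0.843 = 1.728707… → 1.729

1.729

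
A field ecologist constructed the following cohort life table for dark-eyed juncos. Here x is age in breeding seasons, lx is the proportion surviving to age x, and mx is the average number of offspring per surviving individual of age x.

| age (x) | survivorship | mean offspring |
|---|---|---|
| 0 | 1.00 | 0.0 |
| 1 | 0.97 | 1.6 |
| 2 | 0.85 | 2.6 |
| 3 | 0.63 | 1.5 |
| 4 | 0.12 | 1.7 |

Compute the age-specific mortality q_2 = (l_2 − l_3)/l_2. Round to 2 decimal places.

q_2 = (l_2 − l_3) / l_2 = (0.85 − 0.63) / 0.85
     = 0.22 / 0.85 = 0.258824… → 0.26

0.26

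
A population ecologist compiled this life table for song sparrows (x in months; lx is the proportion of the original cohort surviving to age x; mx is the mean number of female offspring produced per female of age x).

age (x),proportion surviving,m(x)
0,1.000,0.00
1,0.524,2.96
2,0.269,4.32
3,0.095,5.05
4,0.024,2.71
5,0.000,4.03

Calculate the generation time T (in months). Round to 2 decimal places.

1.71

lx·mx: 0, 1.55104, 1.16208, 0.47975, 0.06504, 0 → R0 = 3.25791
x·lx·mx: 0, 1.55104, 2.32416, 1.43925, 0.26016, 0 → Σ = 5.57461
T = 5.57461 / 3.25791 = 1.7111… → 1.71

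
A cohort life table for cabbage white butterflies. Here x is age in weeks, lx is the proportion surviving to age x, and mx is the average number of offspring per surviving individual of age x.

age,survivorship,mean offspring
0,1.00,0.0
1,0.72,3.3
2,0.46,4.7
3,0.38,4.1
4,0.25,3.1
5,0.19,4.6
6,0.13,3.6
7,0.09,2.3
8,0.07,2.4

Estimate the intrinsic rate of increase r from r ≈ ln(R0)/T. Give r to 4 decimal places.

R0 = Σ lx·mx = 0 + 2.376 + 2.162 + 1.558 + 0.775 + 0.874 + 0.468 + 0.207 + 0.168 = 8.588
Σ x·lx·mx = 24.445; T = 24.445/8.588 = 2.84641…
r ≈ ln(R0)/T = ln(8.588)/2.84641… = 0.755465… → 0.7555

0.7555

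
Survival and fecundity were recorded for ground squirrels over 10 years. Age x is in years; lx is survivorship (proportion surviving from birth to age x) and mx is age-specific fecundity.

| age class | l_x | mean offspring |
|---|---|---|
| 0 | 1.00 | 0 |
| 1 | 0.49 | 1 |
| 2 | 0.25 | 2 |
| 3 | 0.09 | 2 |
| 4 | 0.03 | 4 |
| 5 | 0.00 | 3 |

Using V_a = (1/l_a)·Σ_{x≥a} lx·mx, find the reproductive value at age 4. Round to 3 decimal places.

4.000

lx·mx for x ≥ 4: 0.12, 0 → sum = 0.12
V_4 = 0.12 / l_4 = 0.12 / 0.03 = 4 → 4.000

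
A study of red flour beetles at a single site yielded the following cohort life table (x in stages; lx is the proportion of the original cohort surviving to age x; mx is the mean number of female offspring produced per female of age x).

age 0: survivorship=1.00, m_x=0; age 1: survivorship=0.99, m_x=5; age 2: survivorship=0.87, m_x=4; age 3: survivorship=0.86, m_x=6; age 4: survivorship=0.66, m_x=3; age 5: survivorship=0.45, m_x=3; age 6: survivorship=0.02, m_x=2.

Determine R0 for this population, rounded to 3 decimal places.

lx·mx by age: 0, 4.95, 3.48, 5.16, 1.98, 1.35, 0.04
R0 = Σ lx·mx = 16.96 → 16.960

16.960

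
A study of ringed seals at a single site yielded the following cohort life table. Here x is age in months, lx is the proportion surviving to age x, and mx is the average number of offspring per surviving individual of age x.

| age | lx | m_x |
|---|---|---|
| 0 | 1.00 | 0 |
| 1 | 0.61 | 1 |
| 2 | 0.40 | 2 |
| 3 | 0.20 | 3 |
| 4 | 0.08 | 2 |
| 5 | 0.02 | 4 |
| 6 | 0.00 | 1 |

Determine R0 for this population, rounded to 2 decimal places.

2.25

lx·mx by age: 0, 0.61, 0.8, 0.6, 0.16, 0.08, 0
R0 = Σ lx·mx = 2.25 → 2.25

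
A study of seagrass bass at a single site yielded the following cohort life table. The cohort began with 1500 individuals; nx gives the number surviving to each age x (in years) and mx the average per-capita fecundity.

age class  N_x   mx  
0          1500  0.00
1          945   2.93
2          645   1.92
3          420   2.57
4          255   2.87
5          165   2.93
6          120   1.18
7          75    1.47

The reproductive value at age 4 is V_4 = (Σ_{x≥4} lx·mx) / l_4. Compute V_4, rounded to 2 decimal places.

5.75

lx = nx/n0 = nx/1500: 1, 0.63, 0.43, 0.28, 0.17, 0.11, 0.08, 0.05
lx·mx for x ≥ 4: 0.4879, 0.3223, 0.0944, 0.0735 → sum = 0.9781
V_4 = 0.9781 / l_4 = 0.9781 / 0.17 = 5.753529… → 5.75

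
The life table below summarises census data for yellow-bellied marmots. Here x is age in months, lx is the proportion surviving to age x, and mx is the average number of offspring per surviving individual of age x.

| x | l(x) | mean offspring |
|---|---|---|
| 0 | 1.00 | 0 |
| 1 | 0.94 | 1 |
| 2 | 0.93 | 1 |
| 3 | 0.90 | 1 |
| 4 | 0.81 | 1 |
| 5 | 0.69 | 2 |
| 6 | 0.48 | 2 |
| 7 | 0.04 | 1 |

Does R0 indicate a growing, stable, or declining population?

growing

R0 = Σ lx·mx = 0 + 0.94 + 0.93 + 0.9 + 0.81 + 1.38 + 0.96 + 0.04 = 5.96
R0 > 1, so the population is growing.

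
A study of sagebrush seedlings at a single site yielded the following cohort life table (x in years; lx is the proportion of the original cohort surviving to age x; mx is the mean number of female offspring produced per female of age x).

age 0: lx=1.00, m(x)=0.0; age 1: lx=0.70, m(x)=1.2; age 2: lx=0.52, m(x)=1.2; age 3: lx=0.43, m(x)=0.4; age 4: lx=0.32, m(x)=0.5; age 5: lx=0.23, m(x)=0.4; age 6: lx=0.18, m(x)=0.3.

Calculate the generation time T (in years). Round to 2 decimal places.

lx·mx: 0, 0.84, 0.624, 0.172, 0.16, 0.092, 0.054 → R0 = 1.942
x·lx·mx: 0, 0.84, 1.248, 0.516, 0.64, 0.46, 0.324 → Σ = 4.028
T = 4.028 / 1.942 = 2.07415… → 2.07

2.07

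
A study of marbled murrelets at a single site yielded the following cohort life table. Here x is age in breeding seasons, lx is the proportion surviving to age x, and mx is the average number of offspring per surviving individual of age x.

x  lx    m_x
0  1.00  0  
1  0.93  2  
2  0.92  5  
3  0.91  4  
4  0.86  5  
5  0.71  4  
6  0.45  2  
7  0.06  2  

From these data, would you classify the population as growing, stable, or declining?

growing

R0 = Σ lx·mx = 0 + 1.86 + 4.6 + 3.64 + 4.3 + 2.84 + 0.9 + 0.12 = 18.26
R0 > 1, so the population is growing.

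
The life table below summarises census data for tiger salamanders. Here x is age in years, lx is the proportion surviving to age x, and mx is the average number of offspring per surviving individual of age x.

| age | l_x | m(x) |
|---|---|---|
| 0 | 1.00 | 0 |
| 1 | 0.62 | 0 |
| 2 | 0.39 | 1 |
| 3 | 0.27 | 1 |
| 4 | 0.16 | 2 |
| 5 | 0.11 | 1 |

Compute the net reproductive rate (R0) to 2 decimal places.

1.09

lx·mx by age: 0, 0, 0.39, 0.27, 0.32, 0.11
R0 = Σ lx·mx = 1.09 → 1.09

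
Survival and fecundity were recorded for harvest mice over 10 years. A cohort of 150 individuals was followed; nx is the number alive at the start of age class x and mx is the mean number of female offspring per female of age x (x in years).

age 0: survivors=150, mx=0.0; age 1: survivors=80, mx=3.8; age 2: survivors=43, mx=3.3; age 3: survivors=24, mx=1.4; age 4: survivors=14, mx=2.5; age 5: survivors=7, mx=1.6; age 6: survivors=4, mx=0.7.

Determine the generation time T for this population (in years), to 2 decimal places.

1.71

lx = nx/n0 = nx/150: 1, 0.53333…, 0.28667…, 0.16, 0.09333…, 0.04667…, 0.02667…
lx·mx: 0, 2.026667…, 0.946…, 0.224, 0.233333…, 0.074667…, 0.018667… → R0 = 3.523333…
x·lx·mx: 0, 2.026667…, 1.892…, 0.672, 0.933333…, 0.373333…, 0.112… → Σ = 6.009333…
T = 6.009333… / 3.523333… = 1.705582… → 1.71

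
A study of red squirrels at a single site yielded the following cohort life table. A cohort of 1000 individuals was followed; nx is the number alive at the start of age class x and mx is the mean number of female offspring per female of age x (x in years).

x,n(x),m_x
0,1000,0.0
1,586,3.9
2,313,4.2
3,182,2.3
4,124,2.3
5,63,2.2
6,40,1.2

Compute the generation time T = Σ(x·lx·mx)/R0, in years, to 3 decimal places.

lx = nx/n0 = nx/1000: 1, 0.586, 0.313, 0.182, 0.124, 0.063, 0.04
lx·mx: 0, 2.2854, 1.3146, 0.4186, 0.2852, 0.1386, 0.048 → R0 = 4.4904
x·lx·mx: 0, 2.2854, 2.6292, 1.2558, 1.1408, 0.693, 0.288 → Σ = 8.2922
T = 8.2922 / 4.4904 = 1.846651… → 1.847

1.847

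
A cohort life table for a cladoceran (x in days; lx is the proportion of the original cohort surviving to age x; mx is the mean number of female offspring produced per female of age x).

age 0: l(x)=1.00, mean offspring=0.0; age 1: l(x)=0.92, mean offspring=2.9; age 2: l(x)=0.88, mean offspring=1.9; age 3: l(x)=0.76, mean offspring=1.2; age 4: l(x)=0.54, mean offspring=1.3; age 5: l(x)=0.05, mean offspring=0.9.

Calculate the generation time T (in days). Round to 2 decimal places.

lx·mx: 0, 2.668, 1.672, 0.912, 0.702, 0.045 → R0 = 5.999
x·lx·mx: 0, 2.668, 3.344, 2.736, 2.808, 0.225 → Σ = 11.781
T = 11.781 / 5.999 = 1.963827… → 1.96

1.96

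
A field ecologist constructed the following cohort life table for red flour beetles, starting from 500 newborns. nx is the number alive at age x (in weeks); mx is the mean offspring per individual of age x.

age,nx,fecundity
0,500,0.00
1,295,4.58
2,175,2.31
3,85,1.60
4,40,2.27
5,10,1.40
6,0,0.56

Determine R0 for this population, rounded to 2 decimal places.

3.99

lx = nx/n0 = nx/500: 1, 0.59, 0.35, 0.17, 0.08, 0.02, 0
lx·mx by age: 0, 2.7022, 0.8085, 0.272, 0.1816, 0.028, 0
R0 = Σ lx·mx = 3.9923 → 3.99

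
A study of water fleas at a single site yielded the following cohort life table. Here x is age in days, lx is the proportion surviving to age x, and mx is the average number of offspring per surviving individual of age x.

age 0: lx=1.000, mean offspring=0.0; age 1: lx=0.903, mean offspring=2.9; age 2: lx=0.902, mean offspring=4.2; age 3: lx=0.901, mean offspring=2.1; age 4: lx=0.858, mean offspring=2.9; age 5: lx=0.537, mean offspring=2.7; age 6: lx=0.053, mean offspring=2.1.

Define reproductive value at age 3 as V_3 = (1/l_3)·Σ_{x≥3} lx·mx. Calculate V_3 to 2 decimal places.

6.59

lx·mx for x ≥ 3: 1.8921, 2.4882, 1.4499, 0.1113 → sum = 5.9415
V_3 = 5.9415 / l_3 = 5.9415 / 0.901 = 6.59434… → 6.59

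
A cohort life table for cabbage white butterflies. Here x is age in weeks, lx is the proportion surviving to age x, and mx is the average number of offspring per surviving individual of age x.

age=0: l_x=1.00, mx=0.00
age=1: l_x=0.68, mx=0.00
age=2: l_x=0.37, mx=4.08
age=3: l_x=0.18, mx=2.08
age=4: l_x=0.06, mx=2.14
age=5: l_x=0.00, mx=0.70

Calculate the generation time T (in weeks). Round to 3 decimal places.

lx·mx: 0, 0, 1.5096, 0.3744, 0.1284, 0 → R0 = 2.0124
x·lx·mx: 0, 0, 3.0192, 1.1232, 0.5136, 0 → Σ = 4.656
T = 4.656 / 2.0124 = 2.313655… → 2.314

2.314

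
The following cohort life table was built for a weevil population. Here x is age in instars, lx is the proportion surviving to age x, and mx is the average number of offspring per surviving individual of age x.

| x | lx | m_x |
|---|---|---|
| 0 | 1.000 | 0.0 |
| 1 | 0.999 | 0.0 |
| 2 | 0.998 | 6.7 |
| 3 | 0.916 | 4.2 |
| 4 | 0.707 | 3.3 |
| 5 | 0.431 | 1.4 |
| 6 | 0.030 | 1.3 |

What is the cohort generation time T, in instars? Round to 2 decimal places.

lx·mx: 0, 0, 6.6866, 3.8472, 2.3331, 0.6034, 0.039 → R0 = 13.5093
x·lx·mx: 0, 0, 13.3732, 11.5416, 9.3324, 3.017, 0.234 → Σ = 37.4982
T = 37.4982 / 13.5093 = 2.775732… → 2.78

2.78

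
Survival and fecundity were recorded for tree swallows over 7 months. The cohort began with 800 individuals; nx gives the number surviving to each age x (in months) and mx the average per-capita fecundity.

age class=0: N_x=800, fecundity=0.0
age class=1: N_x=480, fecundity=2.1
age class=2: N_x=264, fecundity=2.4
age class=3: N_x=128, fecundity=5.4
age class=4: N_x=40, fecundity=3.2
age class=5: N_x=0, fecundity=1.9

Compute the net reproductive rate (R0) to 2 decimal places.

3.08

lx = nx/n0 = nx/800: 1, 0.6, 0.33, 0.16, 0.05, 0
lx·mx by age: 0, 1.26, 0.792, 0.864, 0.16, 0
R0 = Σ lx·mx = 3.076 → 3.08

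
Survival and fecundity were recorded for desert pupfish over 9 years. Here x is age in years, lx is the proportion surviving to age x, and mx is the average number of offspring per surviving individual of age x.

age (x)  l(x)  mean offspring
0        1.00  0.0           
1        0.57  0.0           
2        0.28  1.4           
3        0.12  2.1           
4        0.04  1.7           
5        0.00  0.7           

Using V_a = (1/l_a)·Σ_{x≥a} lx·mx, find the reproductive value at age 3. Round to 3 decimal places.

lx·mx for x ≥ 3: 0.252, 0.068, 0 → sum = 0.32
V_3 = 0.32 / l_3 = 0.32 / 0.12 = 2.666667… → 2.667

2.667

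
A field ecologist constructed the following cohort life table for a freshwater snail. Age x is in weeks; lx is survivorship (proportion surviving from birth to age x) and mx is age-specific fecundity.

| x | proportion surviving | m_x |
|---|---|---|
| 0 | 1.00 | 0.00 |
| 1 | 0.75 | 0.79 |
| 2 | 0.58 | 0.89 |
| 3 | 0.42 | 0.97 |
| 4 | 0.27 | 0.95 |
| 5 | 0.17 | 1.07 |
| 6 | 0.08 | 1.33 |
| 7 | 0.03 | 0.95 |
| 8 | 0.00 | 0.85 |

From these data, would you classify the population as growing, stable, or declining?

R0 = Σ lx·mx = 0 + 0.5925 + 0.5162 + 0.4074 + 0.2565 + 0.1819 + 0.1064 + 0.0285 + 0 = 2.0894
R0 > 1, so the population is growing.

growing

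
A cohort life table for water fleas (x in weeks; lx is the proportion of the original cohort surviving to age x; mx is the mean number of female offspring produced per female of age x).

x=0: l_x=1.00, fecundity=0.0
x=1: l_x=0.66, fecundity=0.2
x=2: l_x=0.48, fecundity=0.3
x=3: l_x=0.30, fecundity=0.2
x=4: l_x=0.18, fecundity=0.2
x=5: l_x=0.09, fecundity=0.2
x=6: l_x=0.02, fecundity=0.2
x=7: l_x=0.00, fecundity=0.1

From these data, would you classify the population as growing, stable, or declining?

declining

R0 = Σ lx·mx = 0 + 0.132 + 0.144 + 0.06 + 0.036 + 0.018 + 0.004 + 0 = 0.394
R0 < 1, so the population is declining.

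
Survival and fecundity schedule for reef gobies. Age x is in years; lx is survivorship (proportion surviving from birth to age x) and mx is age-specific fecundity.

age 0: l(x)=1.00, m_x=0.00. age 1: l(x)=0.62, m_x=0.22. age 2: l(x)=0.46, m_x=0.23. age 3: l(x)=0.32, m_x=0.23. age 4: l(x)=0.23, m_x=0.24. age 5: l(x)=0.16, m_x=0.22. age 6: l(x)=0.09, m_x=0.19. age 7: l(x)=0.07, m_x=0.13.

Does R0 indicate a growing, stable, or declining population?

declining

R0 = Σ lx·mx = 0 + 0.1364 + 0.1058 + 0.0736 + 0.0552 + 0.0352 + 0.0171 + 0.0091 = 0.4324
R0 < 1, so the population is declining.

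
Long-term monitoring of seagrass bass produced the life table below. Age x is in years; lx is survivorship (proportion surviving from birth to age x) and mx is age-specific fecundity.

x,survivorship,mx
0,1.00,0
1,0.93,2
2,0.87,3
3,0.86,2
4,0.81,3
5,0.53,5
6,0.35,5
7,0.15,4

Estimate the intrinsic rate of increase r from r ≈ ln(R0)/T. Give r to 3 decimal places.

0.713

R0 = Σ lx·mx = 0 + 1.86 + 2.61 + 1.72 + 2.43 + 2.65 + 1.75 + 0.6 = 13.62
Σ x·lx·mx = 49.91; T = 49.91/13.62 = 3.66446…
r ≈ ln(R0)/T = ln(13.62)/3.66446… = 0.71267… → 0.713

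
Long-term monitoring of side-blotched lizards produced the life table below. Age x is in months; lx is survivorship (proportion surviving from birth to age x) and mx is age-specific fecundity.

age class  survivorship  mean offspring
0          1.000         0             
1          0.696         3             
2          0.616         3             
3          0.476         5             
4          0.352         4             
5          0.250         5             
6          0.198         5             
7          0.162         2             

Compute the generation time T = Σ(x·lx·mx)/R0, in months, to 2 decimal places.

lx·mx: 0, 2.088, 1.848, 2.38, 1.408, 1.25, 0.99, 0.324 → R0 = 10.288
x·lx·mx: 0, 2.088, 3.696, 7.14, 5.632, 6.25, 5.94, 2.268 → Σ = 33.014
T = 33.014 / 10.288 = 3.208981… → 3.21

3.21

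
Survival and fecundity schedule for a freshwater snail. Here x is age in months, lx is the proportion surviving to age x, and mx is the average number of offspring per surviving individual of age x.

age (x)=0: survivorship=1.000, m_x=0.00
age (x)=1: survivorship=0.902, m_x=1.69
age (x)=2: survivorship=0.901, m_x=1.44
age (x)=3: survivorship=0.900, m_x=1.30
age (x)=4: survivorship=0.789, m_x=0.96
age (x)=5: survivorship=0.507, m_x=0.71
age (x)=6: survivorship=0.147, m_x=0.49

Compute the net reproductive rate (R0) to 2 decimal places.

5.18

lx·mx by age: 0, 1.52438, 1.29744, 1.17, 0.75744, 0.35997, 0.07203
R0 = Σ lx·mx = 5.18126 → 5.18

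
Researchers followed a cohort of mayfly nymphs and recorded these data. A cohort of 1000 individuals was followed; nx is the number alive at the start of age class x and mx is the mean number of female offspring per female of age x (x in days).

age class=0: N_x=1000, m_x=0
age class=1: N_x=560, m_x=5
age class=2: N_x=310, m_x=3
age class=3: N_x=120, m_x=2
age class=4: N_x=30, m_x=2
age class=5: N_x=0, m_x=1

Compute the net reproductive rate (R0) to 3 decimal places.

lx = nx/n0 = nx/1000: 1, 0.56, 0.31, 0.12, 0.03, 0
lx·mx by age: 0, 2.8, 0.93, 0.24, 0.06, 0
R0 = Σ lx·mx = 4.03 → 4.030

4.030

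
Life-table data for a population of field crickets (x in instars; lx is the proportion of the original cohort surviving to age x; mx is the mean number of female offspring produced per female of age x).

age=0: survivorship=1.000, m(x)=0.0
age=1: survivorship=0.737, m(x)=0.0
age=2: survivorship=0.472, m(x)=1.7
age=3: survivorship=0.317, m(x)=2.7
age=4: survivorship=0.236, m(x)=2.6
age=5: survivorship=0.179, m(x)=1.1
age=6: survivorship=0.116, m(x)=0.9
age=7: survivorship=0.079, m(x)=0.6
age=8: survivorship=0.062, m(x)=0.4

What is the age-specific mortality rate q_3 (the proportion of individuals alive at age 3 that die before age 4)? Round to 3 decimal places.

q_3 = (l_3 − l_4) / l_3 = (0.317 − 0.236) / 0.317
     = 0.081 / 0.317 = 0.255521… → 0.256

0.256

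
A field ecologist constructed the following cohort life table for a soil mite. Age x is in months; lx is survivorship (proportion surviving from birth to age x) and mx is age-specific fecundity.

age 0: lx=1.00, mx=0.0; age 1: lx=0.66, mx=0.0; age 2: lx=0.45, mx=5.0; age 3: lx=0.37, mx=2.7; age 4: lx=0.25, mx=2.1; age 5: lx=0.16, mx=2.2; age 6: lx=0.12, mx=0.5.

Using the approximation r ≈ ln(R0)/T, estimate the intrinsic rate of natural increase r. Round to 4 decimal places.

R0 = Σ lx·mx = 0 + 0 + 2.25 + 0.999 + 0.525 + 0.352 + 0.06 = 4.186
Σ x·lx·mx = 11.717; T = 11.717/4.186 = 2.79909…
r ≈ ln(R0)/T = ln(4.186)/2.79909… = 0.511504… → 0.5115

0.5115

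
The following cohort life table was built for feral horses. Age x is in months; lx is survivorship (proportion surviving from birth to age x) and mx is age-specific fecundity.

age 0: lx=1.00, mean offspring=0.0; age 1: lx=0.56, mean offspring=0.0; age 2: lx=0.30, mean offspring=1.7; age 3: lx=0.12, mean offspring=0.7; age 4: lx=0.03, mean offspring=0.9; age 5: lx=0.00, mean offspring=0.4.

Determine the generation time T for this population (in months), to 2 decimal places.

2.22

lx·mx: 0, 0, 0.51, 0.084, 0.027, 0 → R0 = 0.621
x·lx·mx: 0, 0, 1.02, 0.252, 0.108, 0 → Σ = 1.38
T = 1.38 / 0.621 = 2.222222… → 2.22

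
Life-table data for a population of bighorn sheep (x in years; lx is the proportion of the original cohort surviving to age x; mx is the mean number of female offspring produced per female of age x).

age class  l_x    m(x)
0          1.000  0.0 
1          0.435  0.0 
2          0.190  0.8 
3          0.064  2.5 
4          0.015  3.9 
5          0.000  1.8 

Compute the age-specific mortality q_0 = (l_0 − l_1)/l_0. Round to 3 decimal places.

0.565

q_0 = (l_0 − l_1) / l_0 = (1 − 0.435) / 1
     = 0.565 / 1 = 0.565 → 0.565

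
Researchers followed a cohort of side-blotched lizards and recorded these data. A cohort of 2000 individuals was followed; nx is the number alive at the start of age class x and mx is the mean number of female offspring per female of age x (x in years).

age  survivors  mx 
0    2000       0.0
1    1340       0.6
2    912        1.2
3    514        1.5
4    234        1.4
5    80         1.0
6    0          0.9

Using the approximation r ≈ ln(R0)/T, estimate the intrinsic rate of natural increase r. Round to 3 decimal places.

lx = nx/n0 = nx/2000: 1, 0.67, 0.456, 0.257, 0.117, 0.04, 0
R0 = Σ lx·mx = 0 + 0.402 + 0.5472 + 0.3855 + 0.1638 + 0.04 + 0 = 1.5385
Σ x·lx·mx = 3.5081; T = 3.5081/1.5385 = 2.28021…
r ≈ ln(R0)/T = ln(1.5385)/2.28021… = 0.18893… → 0.189

0.189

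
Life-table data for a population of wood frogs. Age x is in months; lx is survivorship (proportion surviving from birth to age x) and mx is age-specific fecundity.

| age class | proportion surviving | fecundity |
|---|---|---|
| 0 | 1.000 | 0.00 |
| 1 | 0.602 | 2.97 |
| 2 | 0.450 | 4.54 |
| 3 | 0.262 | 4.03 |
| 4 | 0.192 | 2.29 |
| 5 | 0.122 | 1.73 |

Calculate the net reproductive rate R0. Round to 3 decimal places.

5.538

lx·mx by age: 0, 1.78794, 2.043, 1.05586, 0.43968, 0.21106
R0 = Σ lx·mx = 5.53754 → 5.538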